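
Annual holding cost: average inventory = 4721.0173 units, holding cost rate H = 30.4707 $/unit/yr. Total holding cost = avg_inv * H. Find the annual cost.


Cost = 4721.0173 * 30.4707 = 143852.7018

143852.7018 $/yr


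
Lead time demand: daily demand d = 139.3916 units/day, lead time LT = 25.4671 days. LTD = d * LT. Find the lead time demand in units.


LTD = 139.3916 * 25.4671 = 3549.8998

3549.8998 units


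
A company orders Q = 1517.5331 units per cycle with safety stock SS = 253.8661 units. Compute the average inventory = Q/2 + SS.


Q/2 = 758.7666
Avg = 758.7666 + 253.8661 = 1012.6327

1012.6327 units


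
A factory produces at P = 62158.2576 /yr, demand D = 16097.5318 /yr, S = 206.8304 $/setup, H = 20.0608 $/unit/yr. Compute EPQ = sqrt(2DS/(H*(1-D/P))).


1 - D/P = 1 - 0.2590 = 0.7410
H*(1-D/P) = 14.8655
2DS = 6658917.8824
EPQ = sqrt(447943.7341) = 669.2860

669.2860 units


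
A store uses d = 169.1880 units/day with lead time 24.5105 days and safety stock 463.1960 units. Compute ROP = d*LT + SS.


d*LT = 169.1880 * 24.5105 = 4146.8825
ROP = 4146.8825 + 463.1960 = 4610.0785

4610.0785 units


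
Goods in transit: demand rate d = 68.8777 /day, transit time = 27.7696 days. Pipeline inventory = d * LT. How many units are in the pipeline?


Pipeline = 68.8777 * 27.7696 = 1912.7062

1912.7062 units


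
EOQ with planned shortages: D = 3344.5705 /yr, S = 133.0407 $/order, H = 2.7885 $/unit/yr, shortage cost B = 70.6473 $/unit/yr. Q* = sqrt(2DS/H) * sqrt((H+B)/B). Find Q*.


sqrt(2DS/H) = 564.9267
sqrt((H+B)/B) = 1.0195
Q* = 564.9267 * 1.0195 = 575.9679

575.9679 units


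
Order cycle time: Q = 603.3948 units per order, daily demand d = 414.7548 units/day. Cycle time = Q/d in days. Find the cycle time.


Cycle = 603.3948 / 414.7548 = 1.4548

1.4548 days


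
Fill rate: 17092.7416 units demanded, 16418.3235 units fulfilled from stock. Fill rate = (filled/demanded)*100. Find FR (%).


FR = 16418.3235 / 17092.7416 * 100 = 96.0544

96.0544%


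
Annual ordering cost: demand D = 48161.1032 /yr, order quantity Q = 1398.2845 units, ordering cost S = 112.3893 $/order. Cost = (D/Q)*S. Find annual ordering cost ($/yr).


Number of orders = D/Q = 34.4430
Cost = 34.4430 * 112.3893 = 3871.0239

3871.0239 $/yr


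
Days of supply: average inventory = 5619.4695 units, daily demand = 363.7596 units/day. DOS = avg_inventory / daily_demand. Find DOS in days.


DOS = 5619.4695 / 363.7596 = 15.4483

15.4483 days


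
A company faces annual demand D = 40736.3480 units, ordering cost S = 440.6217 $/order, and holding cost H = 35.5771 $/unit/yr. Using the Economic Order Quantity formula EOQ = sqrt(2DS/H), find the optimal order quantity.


2*D*S = 2 * 40736.3480 * 440.6217 = 35898637.8151
2*D*S/H = 1009037.7747
EOQ = sqrt(1009037.7747) = 1004.5087

1004.5087 units


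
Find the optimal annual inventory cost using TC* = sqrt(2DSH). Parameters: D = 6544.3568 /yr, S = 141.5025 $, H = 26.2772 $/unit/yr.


2*D*S*H = 48667626.2558
TC* = sqrt(48667626.2558) = 6976.2186

6976.2186 $/yr


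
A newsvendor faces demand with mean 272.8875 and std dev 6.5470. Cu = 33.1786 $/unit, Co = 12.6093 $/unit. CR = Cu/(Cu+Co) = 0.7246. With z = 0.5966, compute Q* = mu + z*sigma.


CR = Cu/(Cu+Co) = 33.1786/(33.1786+12.6093) = 0.7246
z = 0.5966
Q* = 272.8875 + 0.5966 * 6.5470 = 276.7934

276.7934 units


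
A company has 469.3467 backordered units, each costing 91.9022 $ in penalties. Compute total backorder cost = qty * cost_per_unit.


Total = 469.3467 * 91.9022 = 43133.9943

43133.9943 $


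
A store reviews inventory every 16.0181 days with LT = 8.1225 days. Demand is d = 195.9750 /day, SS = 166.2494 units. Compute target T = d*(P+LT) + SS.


P + LT = 24.1406
d*(P+LT) = 195.9750 * 24.1406 = 4730.9541
T = 4730.9541 + 166.2494 = 4897.2035

4897.2035 units


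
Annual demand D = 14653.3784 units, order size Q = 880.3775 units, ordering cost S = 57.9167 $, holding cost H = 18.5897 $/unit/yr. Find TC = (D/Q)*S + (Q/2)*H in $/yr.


Ordering cost = D*S/Q = 963.9902
Holding cost = Q*H/2 = 8182.9768
TC = 963.9902 + 8182.9768 = 9146.9670

9146.9670 $/yr


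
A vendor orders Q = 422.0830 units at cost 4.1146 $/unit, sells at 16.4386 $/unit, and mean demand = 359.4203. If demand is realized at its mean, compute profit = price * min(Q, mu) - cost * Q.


Sales at mu = min(422.0830, 359.4203) = 359.4203
Revenue = 16.4386 * 359.4203 = 5908.3665
Total cost = 4.1146 * 422.0830 = 1736.7027
Profit = 5908.3665 - 1736.7027 = 4171.6638

4171.6638 $


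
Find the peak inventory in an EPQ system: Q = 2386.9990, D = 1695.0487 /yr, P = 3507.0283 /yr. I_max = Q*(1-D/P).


D/P = 0.4833
1 - D/P = 0.5167
I_max = 2386.9990 * 0.5167 = 1233.2930

1233.2930 units


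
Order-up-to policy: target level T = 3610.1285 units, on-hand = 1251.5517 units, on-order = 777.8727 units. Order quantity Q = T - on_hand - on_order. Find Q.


Inventory position = OH + OO = 1251.5517 + 777.8727 = 2029.4244
Q = 3610.1285 - 2029.4244 = 1580.7041

1580.7041 units


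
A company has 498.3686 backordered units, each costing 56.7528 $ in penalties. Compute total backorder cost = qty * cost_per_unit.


Total = 498.3686 * 56.7528 = 28283.8135

28283.8135 $


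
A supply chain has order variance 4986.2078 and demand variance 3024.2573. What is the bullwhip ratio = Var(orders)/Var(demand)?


BW = 4986.2078 / 3024.2573 = 1.6487

1.6487


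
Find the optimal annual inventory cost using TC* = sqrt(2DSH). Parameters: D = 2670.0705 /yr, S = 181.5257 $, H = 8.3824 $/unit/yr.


2*D*S*H = 8125670.8364
TC* = sqrt(8125670.8364) = 2850.5562

2850.5562 $/yr


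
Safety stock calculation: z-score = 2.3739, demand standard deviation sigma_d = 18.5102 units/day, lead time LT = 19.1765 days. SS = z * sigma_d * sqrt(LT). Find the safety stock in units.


sqrt(LT) = sqrt(19.1765) = 4.3791
SS = 2.3739 * 18.5102 * 4.3791 = 192.4235

192.4235 units


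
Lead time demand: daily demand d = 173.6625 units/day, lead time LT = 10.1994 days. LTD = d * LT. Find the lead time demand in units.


LTD = 173.6625 * 10.1994 = 1771.2533

1771.2533 units


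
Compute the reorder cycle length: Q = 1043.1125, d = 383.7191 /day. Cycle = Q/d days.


Cycle = 1043.1125 / 383.7191 = 2.7184

2.7184 days


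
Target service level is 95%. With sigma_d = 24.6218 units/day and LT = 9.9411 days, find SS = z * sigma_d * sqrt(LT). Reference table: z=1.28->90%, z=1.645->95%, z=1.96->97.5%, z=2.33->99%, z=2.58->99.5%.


From the table, SL = 95% corresponds to z = 1.645
sqrt(LT) = sqrt(9.9411) = 3.1530
SS = 1.645 * 24.6218 * 3.1530 = 127.7035

127.7035 units


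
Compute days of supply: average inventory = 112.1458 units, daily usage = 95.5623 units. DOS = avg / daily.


DOS = 112.1458 / 95.5623 = 1.1735

1.1735 days


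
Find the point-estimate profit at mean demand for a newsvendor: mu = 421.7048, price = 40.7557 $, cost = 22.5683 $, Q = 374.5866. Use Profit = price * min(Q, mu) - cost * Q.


Sales at mu = min(374.5866, 421.7048) = 374.5866
Revenue = 40.7557 * 374.5866 = 15266.5391
Total cost = 22.5683 * 374.5866 = 8453.7828
Profit = 15266.5391 - 8453.7828 = 6812.7563

6812.7563 $


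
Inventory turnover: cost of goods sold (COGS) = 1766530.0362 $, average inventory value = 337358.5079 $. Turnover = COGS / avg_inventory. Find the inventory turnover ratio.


Turnover = 1766530.0362 / 337358.5079 = 5.2364

5.2364


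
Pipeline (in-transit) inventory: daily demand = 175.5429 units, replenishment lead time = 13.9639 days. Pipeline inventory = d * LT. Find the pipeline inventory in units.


Pipeline = 175.5429 * 13.9639 = 2451.2635

2451.2635 units


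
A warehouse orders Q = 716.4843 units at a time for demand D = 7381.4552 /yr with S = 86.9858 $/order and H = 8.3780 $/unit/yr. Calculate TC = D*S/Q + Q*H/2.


Ordering cost = D*S/Q = 896.1561
Holding cost = Q*H/2 = 3001.3527
TC = 896.1561 + 3001.3527 = 3897.5088

3897.5088 $/yr


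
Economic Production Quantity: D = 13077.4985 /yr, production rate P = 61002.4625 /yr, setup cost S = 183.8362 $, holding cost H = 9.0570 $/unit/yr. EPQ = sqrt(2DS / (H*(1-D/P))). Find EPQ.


1 - D/P = 1 - 0.2144 = 0.7856
H*(1-D/P) = 7.1154
2DS = 4808235.2595
EPQ = sqrt(675751.3351) = 822.0410

822.0410 units


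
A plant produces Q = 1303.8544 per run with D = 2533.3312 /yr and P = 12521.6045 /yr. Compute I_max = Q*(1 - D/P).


D/P = 0.2023
1 - D/P = 0.7977
I_max = 1303.8544 * 0.7977 = 1040.0627

1040.0627 units


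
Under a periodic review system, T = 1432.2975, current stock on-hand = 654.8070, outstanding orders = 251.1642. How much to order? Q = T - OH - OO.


Inventory position = OH + OO = 654.8070 + 251.1642 = 905.9712
Q = 1432.2975 - 905.9712 = 526.3263

526.3263 units


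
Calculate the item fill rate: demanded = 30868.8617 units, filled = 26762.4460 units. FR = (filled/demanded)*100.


FR = 26762.4460 / 30868.8617 * 100 = 86.6972

86.6972%


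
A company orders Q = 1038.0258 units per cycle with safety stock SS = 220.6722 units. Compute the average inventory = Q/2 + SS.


Q/2 = 519.0129
Avg = 519.0129 + 220.6722 = 739.6851

739.6851 units


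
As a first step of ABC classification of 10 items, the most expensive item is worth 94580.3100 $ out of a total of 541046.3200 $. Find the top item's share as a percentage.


Top item = 94580.3100
Total = 541046.3200
Percentage = 94580.3100 / 541046.3200 * 100 = 17.4810

17.4810%


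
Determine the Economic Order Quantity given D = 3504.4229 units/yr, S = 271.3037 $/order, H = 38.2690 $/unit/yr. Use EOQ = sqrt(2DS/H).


2*D*S = 2 * 3504.4229 * 271.3037 = 1901525.7983
2*D*S/H = 49688.4109
EOQ = sqrt(49688.4109) = 222.9090

222.9090 units


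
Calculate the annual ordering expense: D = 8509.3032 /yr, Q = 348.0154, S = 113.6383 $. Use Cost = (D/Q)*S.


Number of orders = D/Q = 24.4509
Cost = 24.4509 * 113.6383 = 2778.5631

2778.5631 $/yr


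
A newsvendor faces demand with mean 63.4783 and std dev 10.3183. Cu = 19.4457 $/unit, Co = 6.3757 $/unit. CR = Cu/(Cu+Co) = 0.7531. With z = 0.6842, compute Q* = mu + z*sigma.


CR = Cu/(Cu+Co) = 19.4457/(19.4457+6.3757) = 0.7531
z = 0.6842
Q* = 63.4783 + 0.6842 * 10.3183 = 70.5381

70.5381 units


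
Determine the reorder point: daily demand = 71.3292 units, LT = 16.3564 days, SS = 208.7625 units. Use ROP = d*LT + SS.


d*LT = 71.3292 * 16.3564 = 1166.6889
ROP = 1166.6889 + 208.7625 = 1375.4514

1375.4514 units


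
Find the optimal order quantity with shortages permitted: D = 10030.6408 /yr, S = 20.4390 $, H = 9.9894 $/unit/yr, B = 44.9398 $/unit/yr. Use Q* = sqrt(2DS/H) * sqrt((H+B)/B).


sqrt(2DS/H) = 202.6000
sqrt((H+B)/B) = 1.1056
Q* = 202.6000 * 1.1056 = 223.9884

223.9884 units


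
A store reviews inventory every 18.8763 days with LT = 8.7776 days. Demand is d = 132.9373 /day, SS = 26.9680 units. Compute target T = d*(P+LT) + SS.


P + LT = 27.6539
d*(P+LT) = 132.9373 * 27.6539 = 3676.2348
T = 3676.2348 + 26.9680 = 3703.2028

3703.2028 units


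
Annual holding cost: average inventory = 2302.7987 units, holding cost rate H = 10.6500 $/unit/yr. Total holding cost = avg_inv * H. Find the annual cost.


Cost = 2302.7987 * 10.6500 = 24524.8062

24524.8062 $/yr


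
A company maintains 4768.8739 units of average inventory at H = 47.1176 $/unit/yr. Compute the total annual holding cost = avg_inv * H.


Cost = 4768.8739 * 47.1176 = 224697.8929

224697.8929 $/yr


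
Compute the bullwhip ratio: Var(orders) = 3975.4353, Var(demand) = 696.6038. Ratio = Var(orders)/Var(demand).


BW = 3975.4353 / 696.6038 = 5.7069

5.7069


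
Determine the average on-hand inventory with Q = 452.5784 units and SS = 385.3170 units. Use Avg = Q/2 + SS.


Q/2 = 226.2892
Avg = 226.2892 + 385.3170 = 611.6062

611.6062 units


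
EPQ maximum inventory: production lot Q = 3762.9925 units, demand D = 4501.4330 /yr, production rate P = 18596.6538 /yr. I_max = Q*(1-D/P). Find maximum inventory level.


D/P = 0.2421
1 - D/P = 0.7579
I_max = 3762.9925 * 0.7579 = 2852.1373

2852.1373 units


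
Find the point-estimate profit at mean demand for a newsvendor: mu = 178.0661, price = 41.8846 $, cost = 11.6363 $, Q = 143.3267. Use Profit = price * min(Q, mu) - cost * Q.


Sales at mu = min(143.3267, 178.0661) = 143.3267
Revenue = 41.8846 * 143.3267 = 6003.1815
Total cost = 11.6363 * 143.3267 = 1667.7925
Profit = 6003.1815 - 1667.7925 = 4335.3890

4335.3890 $


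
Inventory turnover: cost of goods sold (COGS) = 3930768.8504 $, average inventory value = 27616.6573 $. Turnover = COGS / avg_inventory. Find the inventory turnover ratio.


Turnover = 3930768.8504 / 27616.6573 = 142.3333

142.3333


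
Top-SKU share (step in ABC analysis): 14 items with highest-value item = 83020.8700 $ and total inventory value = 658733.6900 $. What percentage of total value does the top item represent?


Top item = 83020.8700
Total = 658733.6900
Percentage = 83020.8700 / 658733.6900 * 100 = 12.6031

12.6031%


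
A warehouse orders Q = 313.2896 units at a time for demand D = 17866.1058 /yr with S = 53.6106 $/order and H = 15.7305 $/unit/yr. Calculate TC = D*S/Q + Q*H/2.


Ordering cost = D*S/Q = 3057.2756
Holding cost = Q*H/2 = 2464.1010
TC = 3057.2756 + 2464.1010 = 5521.3766

5521.3766 $/yr


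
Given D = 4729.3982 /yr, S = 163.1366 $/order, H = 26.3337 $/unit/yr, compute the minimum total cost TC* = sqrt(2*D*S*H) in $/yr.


2*D*S*H = 40634897.4272
TC* = sqrt(40634897.4272) = 6374.5508

6374.5508 $/yr


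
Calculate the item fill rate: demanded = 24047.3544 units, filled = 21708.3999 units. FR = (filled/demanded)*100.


FR = 21708.3999 / 24047.3544 * 100 = 90.2735

90.2735%


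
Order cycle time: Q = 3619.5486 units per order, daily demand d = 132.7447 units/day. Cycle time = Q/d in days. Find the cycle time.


Cycle = 3619.5486 / 132.7447 = 27.2670

27.2670 days


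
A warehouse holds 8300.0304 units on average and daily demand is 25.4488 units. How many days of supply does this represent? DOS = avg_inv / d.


DOS = 8300.0304 / 25.4488 = 326.1462

326.1462 days


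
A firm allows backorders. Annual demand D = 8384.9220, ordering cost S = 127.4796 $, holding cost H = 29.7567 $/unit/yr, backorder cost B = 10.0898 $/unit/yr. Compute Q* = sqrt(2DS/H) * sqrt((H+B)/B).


sqrt(2DS/H) = 268.0356
sqrt((H+B)/B) = 1.9873
Q* = 268.0356 * 1.9873 = 532.6553

532.6553 units


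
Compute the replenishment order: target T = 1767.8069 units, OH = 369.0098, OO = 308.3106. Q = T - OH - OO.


Inventory position = OH + OO = 369.0098 + 308.3106 = 677.3204
Q = 1767.8069 - 677.3204 = 1090.4865

1090.4865 units


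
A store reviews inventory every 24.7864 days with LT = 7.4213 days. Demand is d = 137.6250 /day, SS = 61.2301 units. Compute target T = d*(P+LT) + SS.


P + LT = 32.2077
d*(P+LT) = 137.6250 * 32.2077 = 4432.5847
T = 4432.5847 + 61.2301 = 4493.8148

4493.8148 units


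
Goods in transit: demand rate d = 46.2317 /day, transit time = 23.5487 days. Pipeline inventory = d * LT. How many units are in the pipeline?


Pipeline = 46.2317 * 23.5487 = 1088.6964

1088.6964 units


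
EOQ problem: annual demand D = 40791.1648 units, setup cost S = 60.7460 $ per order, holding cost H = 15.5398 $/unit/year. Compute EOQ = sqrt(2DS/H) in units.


2*D*S = 2 * 40791.1648 * 60.7460 = 4955800.1939
2*D*S/H = 318910.1658
EOQ = sqrt(318910.1658) = 564.7213

564.7213 units


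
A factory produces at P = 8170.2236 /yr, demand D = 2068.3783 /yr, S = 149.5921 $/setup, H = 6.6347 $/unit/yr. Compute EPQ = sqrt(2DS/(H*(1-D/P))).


1 - D/P = 1 - 0.2532 = 0.7468
H*(1-D/P) = 4.9551
2DS = 618826.1070
EPQ = sqrt(124887.8206) = 353.3947

353.3947 units


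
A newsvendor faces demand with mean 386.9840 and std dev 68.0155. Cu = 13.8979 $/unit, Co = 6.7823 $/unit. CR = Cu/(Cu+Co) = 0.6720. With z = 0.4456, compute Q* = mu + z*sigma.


CR = Cu/(Cu+Co) = 13.8979/(13.8979+6.7823) = 0.6720
z = 0.4456
Q* = 386.9840 + 0.4456 * 68.0155 = 417.2917

417.2917 units


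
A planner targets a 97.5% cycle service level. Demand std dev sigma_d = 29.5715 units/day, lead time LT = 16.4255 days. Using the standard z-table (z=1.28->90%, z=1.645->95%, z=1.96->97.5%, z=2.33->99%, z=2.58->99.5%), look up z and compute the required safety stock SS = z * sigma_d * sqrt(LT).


From the table, SL = 97.5% corresponds to z = 1.96
sqrt(LT) = sqrt(16.4255) = 4.0528
SS = 1.96 * 29.5715 * 4.0528 = 234.9031

234.9031 units


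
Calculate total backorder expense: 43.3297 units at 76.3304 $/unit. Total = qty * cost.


Total = 43.3297 * 76.3304 = 3307.3733

3307.3733 $


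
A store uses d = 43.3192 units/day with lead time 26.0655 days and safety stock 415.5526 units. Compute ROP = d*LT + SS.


d*LT = 43.3192 * 26.0655 = 1129.1366
ROP = 1129.1366 + 415.5526 = 1544.6892

1544.6892 units


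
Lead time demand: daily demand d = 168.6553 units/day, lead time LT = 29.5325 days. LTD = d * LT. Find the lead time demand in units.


LTD = 168.6553 * 29.5325 = 4980.8126

4980.8126 units


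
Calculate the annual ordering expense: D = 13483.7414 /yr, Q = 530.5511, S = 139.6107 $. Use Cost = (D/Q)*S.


Number of orders = D/Q = 25.4146
Cost = 25.4146 * 139.6107 = 3548.1494

3548.1494 $/yr


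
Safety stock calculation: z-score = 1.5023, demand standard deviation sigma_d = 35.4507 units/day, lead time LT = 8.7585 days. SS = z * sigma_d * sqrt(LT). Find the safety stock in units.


sqrt(LT) = sqrt(8.7585) = 2.9595
SS = 1.5023 * 35.4507 * 2.9595 = 157.6146

157.6146 units


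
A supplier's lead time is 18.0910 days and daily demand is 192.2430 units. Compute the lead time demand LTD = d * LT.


LTD = 192.2430 * 18.0910 = 3477.8681

3477.8681 units


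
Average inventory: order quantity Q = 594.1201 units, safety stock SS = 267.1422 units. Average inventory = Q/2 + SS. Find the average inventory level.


Q/2 = 297.0600
Avg = 297.0600 + 267.1422 = 564.2023

564.2023 units


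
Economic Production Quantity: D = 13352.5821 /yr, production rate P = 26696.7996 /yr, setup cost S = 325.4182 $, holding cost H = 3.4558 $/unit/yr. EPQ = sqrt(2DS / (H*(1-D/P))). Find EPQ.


1 - D/P = 1 - 0.5002 = 0.4998
H*(1-D/P) = 1.7274
2DS = 8690346.4647
EPQ = sqrt(5031003.0465) = 2242.9898

2242.9898 units


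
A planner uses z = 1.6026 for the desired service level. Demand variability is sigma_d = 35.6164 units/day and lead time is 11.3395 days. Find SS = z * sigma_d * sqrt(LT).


sqrt(LT) = sqrt(11.3395) = 3.3674
SS = 1.6026 * 35.6164 * 3.3674 = 192.2083

192.2083 units


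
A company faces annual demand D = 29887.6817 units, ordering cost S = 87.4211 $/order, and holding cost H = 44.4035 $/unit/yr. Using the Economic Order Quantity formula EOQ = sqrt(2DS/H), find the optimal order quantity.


2*D*S = 2 * 29887.6817 * 87.4211 = 5225628.0213
2*D*S/H = 117685.0478
EOQ = sqrt(117685.0478) = 343.0525

343.0525 units


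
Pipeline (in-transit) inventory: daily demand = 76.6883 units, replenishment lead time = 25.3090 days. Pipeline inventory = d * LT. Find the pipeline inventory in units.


Pipeline = 76.6883 * 25.3090 = 1940.9042

1940.9042 units


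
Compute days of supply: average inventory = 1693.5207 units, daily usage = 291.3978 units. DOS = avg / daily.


DOS = 1693.5207 / 291.3978 = 5.8117

5.8117 days


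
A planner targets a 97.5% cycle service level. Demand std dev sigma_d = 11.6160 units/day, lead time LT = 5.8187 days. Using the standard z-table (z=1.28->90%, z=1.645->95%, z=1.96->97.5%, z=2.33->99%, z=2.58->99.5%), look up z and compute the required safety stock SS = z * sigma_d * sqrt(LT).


From the table, SL = 97.5% corresponds to z = 1.96
sqrt(LT) = sqrt(5.8187) = 2.4122
SS = 1.96 * 11.6160 * 2.4122 = 54.9194

54.9194 units


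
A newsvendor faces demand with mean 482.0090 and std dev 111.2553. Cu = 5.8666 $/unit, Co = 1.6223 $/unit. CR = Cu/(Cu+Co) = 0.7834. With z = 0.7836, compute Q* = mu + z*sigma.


CR = Cu/(Cu+Co) = 5.8666/(5.8666+1.6223) = 0.7834
z = 0.7836
Q* = 482.0090 + 0.7836 * 111.2553 = 569.1887

569.1887 units


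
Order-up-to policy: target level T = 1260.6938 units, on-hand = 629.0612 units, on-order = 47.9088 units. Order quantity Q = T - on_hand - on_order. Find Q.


Inventory position = OH + OO = 629.0612 + 47.9088 = 676.9700
Q = 1260.6938 - 676.9700 = 583.7238

583.7238 units


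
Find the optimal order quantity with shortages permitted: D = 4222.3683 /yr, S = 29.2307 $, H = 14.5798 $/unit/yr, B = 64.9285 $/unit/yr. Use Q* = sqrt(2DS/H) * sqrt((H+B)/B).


sqrt(2DS/H) = 130.1178
sqrt((H+B)/B) = 1.1066
Q* = 130.1178 * 1.1066 = 143.9877

143.9877 units


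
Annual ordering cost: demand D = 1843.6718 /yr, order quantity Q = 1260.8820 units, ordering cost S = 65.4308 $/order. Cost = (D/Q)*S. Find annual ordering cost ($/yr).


Number of orders = D/Q = 1.4622
Cost = 1.4622 * 65.4308 = 95.6734

95.6734 $/yr


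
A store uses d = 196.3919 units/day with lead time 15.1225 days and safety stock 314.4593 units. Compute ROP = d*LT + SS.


d*LT = 196.3919 * 15.1225 = 2969.9365
ROP = 2969.9365 + 314.4593 = 3284.3958

3284.3958 units


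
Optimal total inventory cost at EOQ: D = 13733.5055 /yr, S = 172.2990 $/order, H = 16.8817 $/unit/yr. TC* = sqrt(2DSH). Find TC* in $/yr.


2*D*S*H = 79893295.6730
TC* = sqrt(79893295.6730) = 8938.3050

8938.3050 $/yr


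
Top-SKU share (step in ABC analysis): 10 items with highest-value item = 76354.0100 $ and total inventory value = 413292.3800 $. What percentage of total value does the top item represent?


Top item = 76354.0100
Total = 413292.3800
Percentage = 76354.0100 / 413292.3800 * 100 = 18.4746

18.4746%


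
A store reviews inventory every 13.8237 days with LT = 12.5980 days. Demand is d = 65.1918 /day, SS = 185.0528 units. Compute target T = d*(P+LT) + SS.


P + LT = 26.4217
d*(P+LT) = 65.1918 * 26.4217 = 1722.4782
T = 1722.4782 + 185.0528 = 1907.5310

1907.5310 units


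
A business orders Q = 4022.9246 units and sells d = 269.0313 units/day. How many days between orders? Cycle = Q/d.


Cycle = 4022.9246 / 269.0313 = 14.9534

14.9534 days


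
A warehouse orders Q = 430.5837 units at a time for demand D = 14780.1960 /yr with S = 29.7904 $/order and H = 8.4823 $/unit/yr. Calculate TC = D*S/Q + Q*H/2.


Ordering cost = D*S/Q = 1022.5839
Holding cost = Q*H/2 = 1826.1701
TC = 1022.5839 + 1826.1701 = 2848.7539

2848.7539 $/yr


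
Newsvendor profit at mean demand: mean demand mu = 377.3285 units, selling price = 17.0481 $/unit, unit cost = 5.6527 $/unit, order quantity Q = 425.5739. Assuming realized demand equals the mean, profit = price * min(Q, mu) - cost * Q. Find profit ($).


Sales at mu = min(425.5739, 377.3285) = 377.3285
Revenue = 17.0481 * 377.3285 = 6432.7340
Total cost = 5.6527 * 425.5739 = 2405.6416
Profit = 6432.7340 - 2405.6416 = 4027.0924

4027.0924 $


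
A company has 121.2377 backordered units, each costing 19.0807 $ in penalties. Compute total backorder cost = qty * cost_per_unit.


Total = 121.2377 * 19.0807 = 2313.3002

2313.3002 $


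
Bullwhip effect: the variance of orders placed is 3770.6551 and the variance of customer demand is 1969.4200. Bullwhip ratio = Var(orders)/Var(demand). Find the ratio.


BW = 3770.6551 / 1969.4200 = 1.9146

1.9146


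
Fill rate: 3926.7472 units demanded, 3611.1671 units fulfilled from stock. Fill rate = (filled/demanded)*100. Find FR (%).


FR = 3611.1671 / 3926.7472 * 100 = 91.9633

91.9633%


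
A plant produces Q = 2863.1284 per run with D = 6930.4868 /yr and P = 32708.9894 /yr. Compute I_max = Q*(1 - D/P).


D/P = 0.2119
1 - D/P = 0.7881
I_max = 2863.1284 * 0.7881 = 2256.4795

2256.4795 units


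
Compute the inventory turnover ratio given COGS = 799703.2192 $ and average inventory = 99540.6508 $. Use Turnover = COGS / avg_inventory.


Turnover = 799703.2192 / 99540.6508 = 8.0339

8.0339


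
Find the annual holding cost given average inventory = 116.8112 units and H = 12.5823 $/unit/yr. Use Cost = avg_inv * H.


Cost = 116.8112 * 12.5823 = 1469.7536

1469.7536 $/yr


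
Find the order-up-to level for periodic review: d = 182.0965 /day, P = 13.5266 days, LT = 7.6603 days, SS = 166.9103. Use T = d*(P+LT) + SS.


P + LT = 21.1869
d*(P+LT) = 182.0965 * 21.1869 = 3858.0603
T = 3858.0603 + 166.9103 = 4024.9706

4024.9706 units


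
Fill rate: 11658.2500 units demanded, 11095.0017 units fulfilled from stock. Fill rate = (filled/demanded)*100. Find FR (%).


FR = 11095.0017 / 11658.2500 * 100 = 95.1687

95.1687%


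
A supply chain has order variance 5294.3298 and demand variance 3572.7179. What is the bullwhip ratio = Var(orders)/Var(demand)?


BW = 5294.3298 / 3572.7179 = 1.4819

1.4819


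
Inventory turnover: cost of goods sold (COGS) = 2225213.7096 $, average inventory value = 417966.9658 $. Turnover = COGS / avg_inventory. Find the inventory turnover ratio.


Turnover = 2225213.7096 / 417966.9658 = 5.3239

5.3239


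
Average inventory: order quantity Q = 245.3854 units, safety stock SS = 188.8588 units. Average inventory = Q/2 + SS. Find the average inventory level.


Q/2 = 122.6927
Avg = 122.6927 + 188.8588 = 311.5515

311.5515 units


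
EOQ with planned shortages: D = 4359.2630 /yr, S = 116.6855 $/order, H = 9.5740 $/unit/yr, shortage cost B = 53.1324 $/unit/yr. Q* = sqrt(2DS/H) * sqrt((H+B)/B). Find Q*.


sqrt(2DS/H) = 325.9742
sqrt((H+B)/B) = 1.0864
Q* = 325.9742 * 1.0864 = 354.1274

354.1274 units


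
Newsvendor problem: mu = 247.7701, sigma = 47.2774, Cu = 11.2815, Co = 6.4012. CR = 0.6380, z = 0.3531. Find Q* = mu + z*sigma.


CR = Cu/(Cu+Co) = 11.2815/(11.2815+6.4012) = 0.6380
z = 0.3531
Q* = 247.7701 + 0.3531 * 47.2774 = 264.4637

264.4637 units


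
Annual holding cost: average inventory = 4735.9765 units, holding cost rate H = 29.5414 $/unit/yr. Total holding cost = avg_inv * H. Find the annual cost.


Cost = 4735.9765 * 29.5414 = 139907.3762

139907.3762 $/yr


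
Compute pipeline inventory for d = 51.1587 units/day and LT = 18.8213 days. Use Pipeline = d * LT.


Pipeline = 51.1587 * 18.8213 = 962.8732

962.8732 units


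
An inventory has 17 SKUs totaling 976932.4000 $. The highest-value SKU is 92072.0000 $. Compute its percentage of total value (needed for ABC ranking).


Top item = 92072.0000
Total = 976932.4000
Percentage = 92072.0000 / 976932.4000 * 100 = 9.4246

9.4246%


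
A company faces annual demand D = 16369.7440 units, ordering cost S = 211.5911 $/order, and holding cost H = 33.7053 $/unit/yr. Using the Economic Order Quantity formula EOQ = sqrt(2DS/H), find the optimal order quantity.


2*D*S = 2 * 16369.7440 * 211.5911 = 6927384.2794
2*D*S/H = 205528.0410
EOQ = sqrt(205528.0410) = 453.3520

453.3520 units


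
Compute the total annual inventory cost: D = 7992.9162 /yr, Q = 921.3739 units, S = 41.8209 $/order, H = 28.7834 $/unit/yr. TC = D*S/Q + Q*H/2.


Ordering cost = D*S/Q = 362.7962
Holding cost = Q*H/2 = 13260.1368
TC = 362.7962 + 13260.1368 = 13622.9330

13622.9330 $/yr


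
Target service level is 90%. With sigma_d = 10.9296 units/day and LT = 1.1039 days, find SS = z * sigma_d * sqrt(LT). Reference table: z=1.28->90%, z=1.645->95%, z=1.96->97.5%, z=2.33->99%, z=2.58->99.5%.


From the table, SL = 90% corresponds to z = 1.28
sqrt(LT) = sqrt(1.1039) = 1.0507
SS = 1.28 * 10.9296 * 1.0507 = 14.6987

14.6987 units


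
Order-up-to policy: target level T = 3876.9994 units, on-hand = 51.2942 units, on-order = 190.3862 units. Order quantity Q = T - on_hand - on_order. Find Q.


Inventory position = OH + OO = 51.2942 + 190.3862 = 241.6804
Q = 3876.9994 - 241.6804 = 3635.3190

3635.3190 units


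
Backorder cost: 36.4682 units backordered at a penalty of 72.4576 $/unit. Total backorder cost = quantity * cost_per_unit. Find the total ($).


Total = 36.4682 * 72.4576 = 2642.3982

2642.3982 $


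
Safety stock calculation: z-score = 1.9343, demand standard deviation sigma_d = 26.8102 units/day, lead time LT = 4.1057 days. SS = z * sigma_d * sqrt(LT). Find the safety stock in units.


sqrt(LT) = sqrt(4.1057) = 2.0263
SS = 1.9343 * 26.8102 * 2.0263 = 105.0794

105.0794 units


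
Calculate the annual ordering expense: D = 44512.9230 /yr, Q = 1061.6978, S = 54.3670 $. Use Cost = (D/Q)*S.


Number of orders = D/Q = 41.9262
Cost = 41.9262 * 54.3670 = 2279.4001

2279.4001 $/yr


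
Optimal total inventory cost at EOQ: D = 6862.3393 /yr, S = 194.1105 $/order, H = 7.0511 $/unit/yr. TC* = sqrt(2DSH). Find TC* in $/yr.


2*D*S*H = 18784865.3036
TC* = sqrt(18784865.3036) = 4334.1510

4334.1510 $/yr


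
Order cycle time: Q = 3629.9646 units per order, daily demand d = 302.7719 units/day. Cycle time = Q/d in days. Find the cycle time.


Cycle = 3629.9646 / 302.7719 = 11.9891

11.9891 days


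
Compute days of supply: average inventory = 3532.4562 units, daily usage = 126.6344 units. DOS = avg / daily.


DOS = 3532.4562 / 126.6344 = 27.8949

27.8949 days


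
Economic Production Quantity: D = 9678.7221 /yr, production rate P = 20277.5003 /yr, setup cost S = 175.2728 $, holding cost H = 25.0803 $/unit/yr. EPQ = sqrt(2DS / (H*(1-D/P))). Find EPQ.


1 - D/P = 1 - 0.4773 = 0.5227
H*(1-D/P) = 13.1091
2DS = 3392833.4458
EPQ = sqrt(258814.3942) = 508.7380

508.7380 units


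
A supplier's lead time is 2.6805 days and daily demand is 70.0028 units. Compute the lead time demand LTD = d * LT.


LTD = 70.0028 * 2.6805 = 187.6425

187.6425 units


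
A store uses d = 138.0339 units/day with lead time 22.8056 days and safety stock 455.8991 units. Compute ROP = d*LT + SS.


d*LT = 138.0339 * 22.8056 = 3147.9459
ROP = 3147.9459 + 455.8991 = 3603.8450

3603.8450 units


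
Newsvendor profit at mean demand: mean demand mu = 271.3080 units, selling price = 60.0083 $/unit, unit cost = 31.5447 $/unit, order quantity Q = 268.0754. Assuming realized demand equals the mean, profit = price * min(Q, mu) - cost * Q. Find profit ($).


Sales at mu = min(268.0754, 271.3080) = 268.0754
Revenue = 60.0083 * 268.0754 = 16086.7490
Total cost = 31.5447 * 268.0754 = 8456.3581
Profit = 16086.7490 - 8456.3581 = 7630.3910

7630.3910 $


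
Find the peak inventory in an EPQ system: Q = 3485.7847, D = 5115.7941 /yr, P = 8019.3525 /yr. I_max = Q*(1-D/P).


D/P = 0.6379
1 - D/P = 0.3621
I_max = 3485.7847 * 0.3621 = 1262.0943

1262.0943 units


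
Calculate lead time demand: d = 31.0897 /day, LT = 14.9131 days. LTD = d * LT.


LTD = 31.0897 * 14.9131 = 463.6438

463.6438 units


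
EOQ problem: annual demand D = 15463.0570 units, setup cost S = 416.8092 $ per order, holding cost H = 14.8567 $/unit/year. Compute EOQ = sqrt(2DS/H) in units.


2*D*S = 2 * 15463.0570 * 416.8092 = 12890288.8354
2*D*S/H = 867641.4571
EOQ = sqrt(867641.4571) = 931.4727

931.4727 units


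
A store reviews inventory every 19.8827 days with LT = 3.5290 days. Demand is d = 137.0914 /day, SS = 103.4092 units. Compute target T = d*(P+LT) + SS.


P + LT = 23.4117
d*(P+LT) = 137.0914 * 23.4117 = 3209.5427
T = 3209.5427 + 103.4092 = 3312.9519

3312.9519 units


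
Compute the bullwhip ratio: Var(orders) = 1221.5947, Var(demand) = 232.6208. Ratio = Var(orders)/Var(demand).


BW = 1221.5947 / 232.6208 = 5.2514

5.2514


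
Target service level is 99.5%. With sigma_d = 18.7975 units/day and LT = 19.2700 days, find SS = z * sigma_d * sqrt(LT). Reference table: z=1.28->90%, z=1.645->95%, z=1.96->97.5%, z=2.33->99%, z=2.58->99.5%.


From the table, SL = 99.5% corresponds to z = 2.58
sqrt(LT) = sqrt(19.2700) = 4.3898
SS = 2.58 * 18.7975 * 4.3898 = 212.8926

212.8926 units


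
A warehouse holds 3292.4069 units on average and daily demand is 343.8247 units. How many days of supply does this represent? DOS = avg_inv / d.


DOS = 3292.4069 / 343.8247 = 9.5758

9.5758 days


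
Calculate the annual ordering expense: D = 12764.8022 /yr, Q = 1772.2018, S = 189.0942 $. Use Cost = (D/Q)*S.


Number of orders = D/Q = 7.2028
Cost = 7.2028 * 189.0942 = 1362.0063

1362.0063 $/yr


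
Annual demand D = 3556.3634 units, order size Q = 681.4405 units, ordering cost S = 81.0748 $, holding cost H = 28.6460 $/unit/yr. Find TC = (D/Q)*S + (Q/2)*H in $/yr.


Ordering cost = D*S/Q = 423.1205
Holding cost = Q*H/2 = 9760.2723
TC = 423.1205 + 9760.2723 = 10183.3928

10183.3928 $/yr


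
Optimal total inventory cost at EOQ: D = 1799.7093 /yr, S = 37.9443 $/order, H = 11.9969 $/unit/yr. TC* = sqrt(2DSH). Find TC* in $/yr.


2*D*S*H = 1638505.6402
TC* = sqrt(1638505.6402) = 1280.0413

1280.0413 $/yr


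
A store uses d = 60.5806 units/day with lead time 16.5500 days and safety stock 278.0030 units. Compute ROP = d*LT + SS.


d*LT = 60.5806 * 16.5500 = 1002.6089
ROP = 1002.6089 + 278.0030 = 1280.6119

1280.6119 units


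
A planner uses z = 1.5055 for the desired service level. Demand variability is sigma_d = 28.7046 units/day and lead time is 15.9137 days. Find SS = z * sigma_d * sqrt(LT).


sqrt(LT) = sqrt(15.9137) = 3.9892
SS = 1.5055 * 28.7046 * 3.9892 = 172.3923

172.3923 units


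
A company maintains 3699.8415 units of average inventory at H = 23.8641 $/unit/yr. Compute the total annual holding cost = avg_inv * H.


Cost = 3699.8415 * 23.8641 = 88293.3875

88293.3875 $/yr


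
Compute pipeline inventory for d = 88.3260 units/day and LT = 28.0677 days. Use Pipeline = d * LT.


Pipeline = 88.3260 * 28.0677 = 2479.1077

2479.1077 units


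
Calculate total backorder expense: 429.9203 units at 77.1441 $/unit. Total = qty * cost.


Total = 429.9203 * 77.1441 = 33165.8146

33165.8146 $


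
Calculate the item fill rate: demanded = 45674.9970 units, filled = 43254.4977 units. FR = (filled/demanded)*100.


FR = 43254.4977 / 45674.9970 * 100 = 94.7006

94.7006%


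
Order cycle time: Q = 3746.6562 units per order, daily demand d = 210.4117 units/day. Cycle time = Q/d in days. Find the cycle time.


Cycle = 3746.6562 / 210.4117 = 17.8063

17.8063 days


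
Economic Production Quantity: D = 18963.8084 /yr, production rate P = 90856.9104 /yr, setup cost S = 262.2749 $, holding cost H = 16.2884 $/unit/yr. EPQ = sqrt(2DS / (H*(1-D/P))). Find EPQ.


1 - D/P = 1 - 0.2087 = 0.7913
H*(1-D/P) = 12.8887
2DS = 9947461.9035
EPQ = sqrt(771799.6912) = 878.5213

878.5213 units


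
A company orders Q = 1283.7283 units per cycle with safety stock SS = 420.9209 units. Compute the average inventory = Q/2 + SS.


Q/2 = 641.8641
Avg = 641.8641 + 420.9209 = 1062.7850

1062.7850 units


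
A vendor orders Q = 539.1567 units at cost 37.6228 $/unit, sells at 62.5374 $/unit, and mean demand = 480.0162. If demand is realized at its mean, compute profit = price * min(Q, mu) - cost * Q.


Sales at mu = min(539.1567, 480.0162) = 480.0162
Revenue = 62.5374 * 480.0162 = 30018.9651
Total cost = 37.6228 * 539.1567 = 20284.5847
Profit = 30018.9651 - 20284.5847 = 9734.3804

9734.3804 $


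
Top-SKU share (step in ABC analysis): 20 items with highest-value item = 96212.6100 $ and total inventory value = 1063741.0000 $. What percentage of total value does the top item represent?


Top item = 96212.6100
Total = 1063741.0000
Percentage = 96212.6100 / 1063741.0000 * 100 = 9.0447

9.0447%


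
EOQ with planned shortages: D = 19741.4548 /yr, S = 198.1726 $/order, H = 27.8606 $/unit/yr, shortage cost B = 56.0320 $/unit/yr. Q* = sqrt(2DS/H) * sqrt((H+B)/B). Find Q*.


sqrt(2DS/H) = 529.9454
sqrt((H+B)/B) = 1.2236
Q* = 529.9454 * 1.2236 = 648.4476

648.4476 units


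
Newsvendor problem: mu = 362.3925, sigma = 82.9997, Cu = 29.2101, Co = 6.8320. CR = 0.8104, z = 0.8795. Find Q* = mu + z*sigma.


CR = Cu/(Cu+Co) = 29.2101/(29.2101+6.8320) = 0.8104
z = 0.8795
Q* = 362.3925 + 0.8795 * 82.9997 = 435.3907

435.3907 units


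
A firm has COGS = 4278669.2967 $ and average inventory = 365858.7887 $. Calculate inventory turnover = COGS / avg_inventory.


Turnover = 4278669.2967 / 365858.7887 = 11.6949

11.6949


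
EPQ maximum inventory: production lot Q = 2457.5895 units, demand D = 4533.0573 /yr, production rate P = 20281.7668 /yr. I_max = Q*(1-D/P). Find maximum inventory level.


D/P = 0.2235
1 - D/P = 0.7765
I_max = 2457.5895 * 0.7765 = 1908.3083

1908.3083 units


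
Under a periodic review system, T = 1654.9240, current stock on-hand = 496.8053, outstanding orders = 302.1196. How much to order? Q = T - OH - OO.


Inventory position = OH + OO = 496.8053 + 302.1196 = 798.9249
Q = 1654.9240 - 798.9249 = 855.9991

855.9991 units


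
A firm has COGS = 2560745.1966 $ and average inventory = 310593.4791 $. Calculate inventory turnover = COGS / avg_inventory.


Turnover = 2560745.1966 / 310593.4791 = 8.2447

8.2447


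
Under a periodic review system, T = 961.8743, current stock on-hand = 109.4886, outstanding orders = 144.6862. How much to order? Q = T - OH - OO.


Inventory position = OH + OO = 109.4886 + 144.6862 = 254.1748
Q = 961.8743 - 254.1748 = 707.6995

707.6995 units


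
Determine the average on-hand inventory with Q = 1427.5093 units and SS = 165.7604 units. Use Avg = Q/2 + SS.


Q/2 = 713.7546
Avg = 713.7546 + 165.7604 = 879.5150

879.5150 units


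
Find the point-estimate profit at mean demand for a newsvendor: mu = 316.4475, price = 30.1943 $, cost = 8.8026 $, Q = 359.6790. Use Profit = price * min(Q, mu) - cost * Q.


Sales at mu = min(359.6790, 316.4475) = 316.4475
Revenue = 30.1943 * 316.4475 = 9554.9107
Total cost = 8.8026 * 359.6790 = 3166.1104
Profit = 9554.9107 - 3166.1104 = 6388.8004

6388.8004 $


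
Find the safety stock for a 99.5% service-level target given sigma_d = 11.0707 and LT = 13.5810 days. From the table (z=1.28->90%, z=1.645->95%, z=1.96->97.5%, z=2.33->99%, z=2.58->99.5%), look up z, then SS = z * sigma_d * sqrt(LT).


From the table, SL = 99.5% corresponds to z = 2.58
sqrt(LT) = sqrt(13.5810) = 3.6852
SS = 2.58 * 11.0707 * 3.6852 = 105.2593

105.2593 units


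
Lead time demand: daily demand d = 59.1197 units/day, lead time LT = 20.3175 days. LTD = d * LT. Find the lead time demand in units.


LTD = 59.1197 * 20.3175 = 1201.1645

1201.1645 units


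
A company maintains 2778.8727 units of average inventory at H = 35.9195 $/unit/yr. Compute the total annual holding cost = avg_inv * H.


Cost = 2778.8727 * 35.9195 = 99815.7179

99815.7179 $/yr


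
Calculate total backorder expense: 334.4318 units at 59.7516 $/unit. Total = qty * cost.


Total = 334.4318 * 59.7516 = 19982.8351

19982.8351 $


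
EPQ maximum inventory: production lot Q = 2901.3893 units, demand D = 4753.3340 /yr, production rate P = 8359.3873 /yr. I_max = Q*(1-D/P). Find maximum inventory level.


D/P = 0.5686
1 - D/P = 0.4314
I_max = 2901.3893 * 0.4314 = 1251.5947

1251.5947 units


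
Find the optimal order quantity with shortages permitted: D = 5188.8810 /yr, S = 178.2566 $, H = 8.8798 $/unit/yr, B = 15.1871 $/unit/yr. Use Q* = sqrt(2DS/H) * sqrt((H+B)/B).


sqrt(2DS/H) = 456.4288
sqrt((H+B)/B) = 1.2588
Q* = 456.4288 * 1.2588 = 574.5737

574.5737 units


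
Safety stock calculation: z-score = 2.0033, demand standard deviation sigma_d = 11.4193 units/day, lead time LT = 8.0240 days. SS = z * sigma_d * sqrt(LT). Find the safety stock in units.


sqrt(LT) = sqrt(8.0240) = 2.8327
SS = 2.0033 * 11.4193 * 2.8327 = 64.8009

64.8009 units


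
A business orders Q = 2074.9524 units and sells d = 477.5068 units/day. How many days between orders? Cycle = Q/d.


Cycle = 2074.9524 / 477.5068 = 4.3454

4.3454 days


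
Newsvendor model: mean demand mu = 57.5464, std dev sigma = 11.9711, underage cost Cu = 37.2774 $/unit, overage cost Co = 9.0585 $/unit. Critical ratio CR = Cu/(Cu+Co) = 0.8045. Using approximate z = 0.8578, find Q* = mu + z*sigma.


CR = Cu/(Cu+Co) = 37.2774/(37.2774+9.0585) = 0.8045
z = 0.8578
Q* = 57.5464 + 0.8578 * 11.9711 = 67.8152

67.8152 units
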